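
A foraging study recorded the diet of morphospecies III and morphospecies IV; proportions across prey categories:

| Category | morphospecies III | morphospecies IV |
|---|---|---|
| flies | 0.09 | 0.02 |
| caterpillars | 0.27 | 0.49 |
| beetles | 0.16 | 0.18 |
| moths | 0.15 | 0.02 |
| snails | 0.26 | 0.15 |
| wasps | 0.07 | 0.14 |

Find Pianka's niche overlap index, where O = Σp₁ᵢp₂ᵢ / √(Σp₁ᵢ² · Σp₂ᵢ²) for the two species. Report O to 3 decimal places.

Σ p₁ᵢp₂ᵢ = 0.0018 + 0.1323 + 0.0288 + 0.0030 + 0.0390 + 0.0098 = 0.2147
Σp_1ᵢ² = 0.09² + 0.27² + 0.16² + 0.15² + 0.26² + 0.07² = 0.0081 + 0.0729 + 0.0256 + 0.0225 + 0.0676 + 0.0049 = 0.2016
Σp_2ᵢ² = 0.02² + 0.49² + 0.18² + 0.02² + 0.15² + 0.14² = 0.0004 + 0.2401 + 0.0324 + 0.0004 + 0.0225 + 0.0196 = 0.3154
O = 0.2147 / √(0.2016 × 0.3154) = 0.2147 / 0.252160 = 0.85144

0.851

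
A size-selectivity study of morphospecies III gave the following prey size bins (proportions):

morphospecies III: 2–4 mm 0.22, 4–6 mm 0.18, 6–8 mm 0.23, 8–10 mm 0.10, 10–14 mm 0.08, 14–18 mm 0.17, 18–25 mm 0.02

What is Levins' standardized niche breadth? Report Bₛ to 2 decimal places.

Σpᵢ² = 0.22² + 0.18² + 0.23² + 0.10² + 0.08² + 0.17² + 0.02² = 0.0484 + 0.0324 + 0.0529 + 0.0100 + 0.0064 + 0.0289 + 0.0004 = 0.1794
B = 1 / 0.1794 = 5.5741
Bₛ = (B − 1)/(n − 1) = (5.5741 − 1)/(7 − 1) = 4.5741/6 = 0.7624

0.76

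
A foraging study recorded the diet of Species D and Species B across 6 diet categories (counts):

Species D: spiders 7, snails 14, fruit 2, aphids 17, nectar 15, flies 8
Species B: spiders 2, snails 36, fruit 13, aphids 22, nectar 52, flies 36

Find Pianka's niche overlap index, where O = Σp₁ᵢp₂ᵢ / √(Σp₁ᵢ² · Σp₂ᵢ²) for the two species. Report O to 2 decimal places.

0.90

Proportions for Species D (n=63): 7/63=0.1111, 14/63=0.2222, 2/63=0.0317, 17/63=0.2698, 15/63=0.2381, 8/63=0.1270
Proportions for Species B (n=161): 2/161=0.0124, 36/161=0.2236, 13/161=0.0807, 22/161=0.1366, 52/161=0.3230, 36/161=0.2236
Σ p₁ᵢp₂ᵢ = 0.001378 + 0.049684 + 0.002558 + 0.036855 + 0.076906 + 0.028397 = 0.195778
Σp_1ᵢ² = 0.1111² + 0.2222² + 0.0317² + 0.2698² + 0.2381² + 0.1270² = 0.012343 + 0.049373 + 0.001005 + 0.072792 + 0.056692 + 0.016129 = 0.208334
Σp_2ᵢ² = 0.0124² + 0.2236² + 0.0807² + 0.1366² + 0.3230² + 0.2236² = 0.000154 + 0.049997 + 0.006512 + 0.018660 + 0.104329 + 0.049997 = 0.229649
O = 0.195778 / √(0.208334 × 0.229649) = 0.195778 / 0.2187320 = 0.8951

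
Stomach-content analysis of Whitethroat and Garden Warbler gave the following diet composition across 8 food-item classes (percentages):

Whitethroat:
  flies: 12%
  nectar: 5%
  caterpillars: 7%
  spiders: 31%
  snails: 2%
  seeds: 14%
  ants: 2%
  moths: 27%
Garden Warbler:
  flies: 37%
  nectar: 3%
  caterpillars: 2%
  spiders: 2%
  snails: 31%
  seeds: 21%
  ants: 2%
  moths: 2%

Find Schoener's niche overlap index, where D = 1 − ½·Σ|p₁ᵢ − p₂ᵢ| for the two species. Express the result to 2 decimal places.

Convert percentages to proportions (divide by 100).
Σ|p₁ᵢ − p₂ᵢ| = 0.25 + 0.02 + 0.05 + 0.29 + 0.29 + 0.07 + 0.00 + 0.25 = 1.22
D = 1 − ½ × 1.22 = 1 − 0.610 = 0.3900

0.39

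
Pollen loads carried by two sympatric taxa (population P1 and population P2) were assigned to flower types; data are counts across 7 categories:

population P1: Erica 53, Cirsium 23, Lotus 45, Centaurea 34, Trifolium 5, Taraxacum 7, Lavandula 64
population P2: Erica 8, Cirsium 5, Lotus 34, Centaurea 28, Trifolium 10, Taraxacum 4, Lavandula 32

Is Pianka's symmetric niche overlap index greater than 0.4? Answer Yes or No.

Proportions for population P1 (n=231): 53/231=0.2294, 23/231=0.0996, 45/231=0.1948, 34/231=0.1472, 5/231=0.0216, 7/231=0.0303, 64/231=0.2771
Proportions for population P2 (n=121): 8/121=0.0661, 5/121=0.0413, 34/121=0.2810, 28/121=0.2314, 10/121=0.0826, 4/121=0.0331, 32/121=0.2645
Σ p₁ᵢp₂ᵢ = 0.015163 + 0.004113 + 0.054739 + 0.034062 + 0.001784 + 0.001003 + 0.073293 = 0.184157
Σp_1ᵢ² = 0.2294² + 0.0996² + 0.1948² + 0.1472² + 0.0216² + 0.0303² + 0.2771² = 0.052624 + 0.009920 + 0.037947 + 0.021668 + 0.000467 + 0.000918 + 0.076784 = 0.200328
Σp_2ᵢ² = 0.0661² + 0.0413² + 0.2810² + 0.2314² + 0.0826² + 0.0331² + 0.2645² = 0.004369 + 0.001706 + 0.078961 + 0.053546 + 0.006823 + 0.001096 + 0.069960 = 0.216461
O = 0.184157 / √(0.200328 × 0.216461) = 0.184157 / 0.2082383 = 0.8844
O = 0.8844 > 0.4 → Yes.

Yes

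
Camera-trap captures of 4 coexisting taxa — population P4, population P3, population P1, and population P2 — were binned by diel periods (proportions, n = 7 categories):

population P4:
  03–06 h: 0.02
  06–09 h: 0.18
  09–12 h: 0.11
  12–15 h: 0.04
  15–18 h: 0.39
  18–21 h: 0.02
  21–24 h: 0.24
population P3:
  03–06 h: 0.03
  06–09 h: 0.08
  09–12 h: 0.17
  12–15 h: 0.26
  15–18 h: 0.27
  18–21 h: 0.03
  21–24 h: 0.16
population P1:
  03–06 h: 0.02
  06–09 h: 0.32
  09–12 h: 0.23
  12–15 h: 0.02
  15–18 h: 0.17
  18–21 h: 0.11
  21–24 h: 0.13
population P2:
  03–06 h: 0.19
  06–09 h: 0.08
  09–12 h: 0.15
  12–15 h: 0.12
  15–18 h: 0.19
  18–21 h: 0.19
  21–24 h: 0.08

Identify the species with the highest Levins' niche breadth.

Σp_P4ᵢ² = 0.02² + 0.18² + 0.11² + 0.04² + 0.39² + 0.02² + 0.24² = 0.0004 + 0.0324 + 0.0121 + 0.0016 + 0.1521 + 0.0004 + 0.0576 = 0.2566
B_P4 = 1 / 0.2566 = 3.8971
Σp_P3ᵢ² = 0.03² + 0.08² + 0.17² + 0.26² + 0.27² + 0.03² + 0.16² = 0.0009 + 0.0064 + 0.0289 + 0.0676 + 0.0729 + 0.0009 + 0.0256 = 0.2032
B_P3 = 1 / 0.2032 = 4.9213
Σp_P1ᵢ² = 0.02² + 0.32² + 0.23² + 0.02² + 0.17² + 0.11² + 0.13² = 0.0004 + 0.1024 + 0.0529 + 0.0004 + 0.0289 + 0.0121 + 0.0169 = 0.2140
B_P1 = 1 / 0.2140 = 4.6729
Σp_P2ᵢ² = 0.19² + 0.08² + 0.15² + 0.12² + 0.19² + 0.19² + 0.08² = 0.0361 + 0.0064 + 0.0225 + 0.0144 + 0.0361 + 0.0361 + 0.0064 = 0.1580
B_P2 = 1 / 0.1580 = 6.3291
Highest B → broadest niche (most generalist): population P2 (B = 6.33).

population P2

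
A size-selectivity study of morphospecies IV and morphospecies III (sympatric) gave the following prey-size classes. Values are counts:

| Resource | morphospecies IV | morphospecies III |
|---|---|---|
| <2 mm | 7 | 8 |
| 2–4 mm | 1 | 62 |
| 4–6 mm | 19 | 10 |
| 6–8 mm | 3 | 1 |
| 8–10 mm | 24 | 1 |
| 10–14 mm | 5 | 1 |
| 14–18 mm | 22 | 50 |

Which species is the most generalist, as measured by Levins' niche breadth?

Proportions for morphospecies IV (n=81): 7/81=0.0864, 1/81=0.0123, 19/81=0.2346, 3/81=0.0370, 24/81=0.2963, 5/81=0.0617, 22/81=0.2716
Proportions for morphospecies III (n=133): 8/133=0.0602, 62/133=0.4662, 10/133=0.0752, 1/133=0.0075, 1/133=0.0075, 1/133=0.0075, 50/133=0.3759
Σp_IVᵢ² = 0.0864² + 0.0123² + 0.2346² + 0.0370² + 0.2963² + 0.0617² + 0.2716² = 0.007465 + 0.000151 + 0.055037 + 0.001369 + 0.087794 + 0.003807 + 0.073767 = 0.229390
B_IV = 1 / 0.229390 = 4.3594
Σp_IIIᵢ² = 0.0602² + 0.4662² + 0.0752² + 0.0075² + 0.0075² + 0.0075² + 0.3759² = 0.003624 + 0.217342 + 0.005655 + 0.000056 + 0.000056 + 0.000056 + 0.141301 = 0.368090
B_III = 1 / 0.368090 = 2.7167
Highest B → broadest niche (most generalist): morphospecies IV (B = 4.36).

morphospecies IV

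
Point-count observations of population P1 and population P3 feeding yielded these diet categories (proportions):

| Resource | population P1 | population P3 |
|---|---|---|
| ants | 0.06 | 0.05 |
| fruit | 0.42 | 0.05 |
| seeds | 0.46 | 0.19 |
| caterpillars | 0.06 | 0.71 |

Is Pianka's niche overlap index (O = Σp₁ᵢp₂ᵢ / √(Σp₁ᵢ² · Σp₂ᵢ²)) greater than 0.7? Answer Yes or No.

No

Σ p₁ᵢp₂ᵢ = 0.0030 + 0.0210 + 0.0874 + 0.0426 = 0.1540
Σp_1ᵢ² = 0.06² + 0.42² + 0.46² + 0.06² = 0.0036 + 0.1764 + 0.2116 + 0.0036 = 0.3952
Σp_2ᵢ² = 0.05² + 0.05² + 0.19² + 0.71² = 0.0025 + 0.0025 + 0.0361 + 0.5041 = 0.5452
O = 0.1540 / √(0.3952 × 0.5452) = 0.1540 / 0.46418 = 0.3318
O = 0.3318 < 0.7 → No.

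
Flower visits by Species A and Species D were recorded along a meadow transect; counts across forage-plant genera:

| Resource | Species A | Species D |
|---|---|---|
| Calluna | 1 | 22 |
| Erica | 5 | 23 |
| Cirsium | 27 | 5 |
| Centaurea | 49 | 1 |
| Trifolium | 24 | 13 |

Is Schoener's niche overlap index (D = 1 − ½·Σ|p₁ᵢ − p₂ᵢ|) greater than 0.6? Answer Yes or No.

Proportions for Species A (n=106): 1/106=0.0094, 5/106=0.0472, 27/106=0.2547, 49/106=0.4623, 24/106=0.2264
Proportions for Species D (n=64): 22/64=0.3438, 23/64=0.3594, 5/64=0.0781, 1/64=0.0156, 13/64=0.2031
Σ|p₁ᵢ − p₂ᵢ| = 0.3344 + 0.3122 + 0.1766 + 0.4467 + 0.0233 = 1.2932
D = 1 − ½ × 1.2932 = 1 − 0.64660 = 0.35340
D = 0.35340 < 0.6 → No.

No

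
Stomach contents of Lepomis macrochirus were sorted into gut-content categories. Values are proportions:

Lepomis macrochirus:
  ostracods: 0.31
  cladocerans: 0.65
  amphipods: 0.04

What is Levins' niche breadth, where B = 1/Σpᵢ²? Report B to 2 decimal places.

Σpᵢ² = 0.31² + 0.65² + 0.04² = 0.0961 + 0.4225 + 0.0016 = 0.5202
B = 1 / 0.5202 = 1.9223

1.92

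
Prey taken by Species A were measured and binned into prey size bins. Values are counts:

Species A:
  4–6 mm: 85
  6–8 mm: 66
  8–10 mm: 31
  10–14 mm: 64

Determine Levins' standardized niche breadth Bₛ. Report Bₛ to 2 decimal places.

Proportions for Species A (n=246): 85/246=0.3455, 66/246=0.2683, 31/246=0.1260, 64/246=0.2602
Σpᵢ² = 0.3455² + 0.2683² + 0.1260² + 0.2602² = 0.119370 + 0.071985 + 0.015876 + 0.067704 = 0.274935
B = 1 / 0.274935 = 3.6372
Bₛ = (B − 1)/(n − 1) = (3.6372 − 1)/(4 − 1) = 2.6372/3 = 0.8791

0.88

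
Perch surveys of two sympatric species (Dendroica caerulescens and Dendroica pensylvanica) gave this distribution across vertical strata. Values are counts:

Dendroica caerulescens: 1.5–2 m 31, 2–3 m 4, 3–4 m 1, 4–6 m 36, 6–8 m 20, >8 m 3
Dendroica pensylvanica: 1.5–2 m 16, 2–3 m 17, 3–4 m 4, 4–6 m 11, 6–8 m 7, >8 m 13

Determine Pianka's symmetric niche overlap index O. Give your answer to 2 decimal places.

Proportions for Dendroica caerulescens (n=95): 31/95=0.3263, 4/95=0.0421, 1/95=0.0105, 36/95=0.3789, 20/95=0.2105, 3/95=0.0316
Proportions for Dendroica pensylvanica (n=68): 16/68=0.2353, 17/68=0.2500, 4/68=0.0588, 11/68=0.1618, 7/68=0.1029, 13/68=0.1912
Σ p₁ᵢp₂ᵢ = 0.076778 + 0.010525 + 0.000617 + 0.061306 + 0.021660 + 0.006042 = 0.176928
Σp_1ᵢ² = 0.3263² + 0.0421² + 0.0105² + 0.3789² + 0.2105² + 0.0316² = 0.106472 + 0.001772 + 0.000110 + 0.143565 + 0.044310 + 0.000999 = 0.297228
Σp_2ᵢ² = 0.2353² + 0.2500² + 0.0588² + 0.1618² + 0.1029² + 0.1912² = 0.055366 + 0.062500 + 0.003457 + 0.026179 + 0.010588 + 0.036557 = 0.194647
O = 0.176928 / √(0.297228 × 0.194647) = 0.176928 / 0.2405297 = 0.7356

0.74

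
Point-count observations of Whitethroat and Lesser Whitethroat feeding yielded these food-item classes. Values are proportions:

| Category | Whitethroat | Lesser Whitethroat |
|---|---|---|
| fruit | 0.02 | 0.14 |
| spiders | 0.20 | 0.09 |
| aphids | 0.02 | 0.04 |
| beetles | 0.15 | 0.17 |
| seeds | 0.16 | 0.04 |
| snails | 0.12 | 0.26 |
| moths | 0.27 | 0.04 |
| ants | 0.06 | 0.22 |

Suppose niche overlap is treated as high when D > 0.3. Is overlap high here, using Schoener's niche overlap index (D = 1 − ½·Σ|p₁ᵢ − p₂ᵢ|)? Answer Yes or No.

Σ|p₁ᵢ − p₂ᵢ| = 0.12 + 0.11 + 0.02 + 0.02 + 0.12 + 0.14 + 0.23 + 0.16 = 0.92
D = 1 − ½ × 0.92 = 1 − 0.460 = 0.5400
D = 0.5400 > 0.3 → Yes.

Yes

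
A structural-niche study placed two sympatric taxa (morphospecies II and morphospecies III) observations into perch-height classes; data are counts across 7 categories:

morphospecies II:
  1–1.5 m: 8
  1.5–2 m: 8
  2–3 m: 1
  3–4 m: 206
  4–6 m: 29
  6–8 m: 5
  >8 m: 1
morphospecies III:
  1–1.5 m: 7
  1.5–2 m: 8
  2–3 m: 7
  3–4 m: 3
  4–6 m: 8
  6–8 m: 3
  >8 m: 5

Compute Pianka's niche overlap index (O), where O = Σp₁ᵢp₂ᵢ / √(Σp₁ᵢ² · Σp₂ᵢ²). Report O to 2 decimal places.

0.29

Proportions for morphospecies II (n=258): 8/258=0.0310, 8/258=0.0310, 1/258=0.0039, 206/258=0.7984, 29/258=0.1124, 5/258=0.0194, 1/258=0.0039
Proportions for morphospecies III (n=41): 7/41=0.1707, 8/41=0.1951, 7/41=0.1707, 3/41=0.0732, 8/41=0.1951, 3/41=0.0732, 5/41=0.1220
Σ p₁ᵢp₂ᵢ = 0.005292 + 0.006048 + 0.000666 + 0.058443 + 0.021929 + 0.001420 + 0.000476 = 0.094274
Σp_1ᵢ² = 0.0310² + 0.0310² + 0.0039² + 0.7984² + 0.1124² + 0.0194² + 0.0039² = 0.000961 + 0.000961 + 0.000015 + 0.637443 + 0.012634 + 0.000376 + 0.000015 = 0.652405
Σp_2ᵢ² = 0.1707² + 0.1951² + 0.1707² + 0.0732² + 0.1951² + 0.0732² + 0.1220² = 0.029138 + 0.038064 + 0.029138 + 0.005358 + 0.038064 + 0.005358 + 0.014884 = 0.160004
O = 0.094274 / √(0.652405 × 0.160004) = 0.094274 / 0.3230904 = 0.2918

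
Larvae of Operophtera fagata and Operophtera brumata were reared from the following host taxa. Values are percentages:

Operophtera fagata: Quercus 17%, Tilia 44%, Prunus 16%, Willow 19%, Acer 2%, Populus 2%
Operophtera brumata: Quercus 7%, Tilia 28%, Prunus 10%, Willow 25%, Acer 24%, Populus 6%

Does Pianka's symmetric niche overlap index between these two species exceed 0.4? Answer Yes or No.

Yes

Convert percentages to proportions (divide by 100).
Σ p₁ᵢp₂ᵢ = 0.0119 + 0.1232 + 0.0160 + 0.0475 + 0.0048 + 0.0012 = 0.2046
Σp_1ᵢ² = 0.17² + 0.44² + 0.16² + 0.19² + 0.02² + 0.02² = 0.0289 + 0.1936 + 0.0256 + 0.0361 + 0.0004 + 0.0004 = 0.2850
Σp_2ᵢ² = 0.07² + 0.28² + 0.10² + 0.25² + 0.24² + 0.06² = 0.0049 + 0.0784 + 0.0100 + 0.0625 + 0.0576 + 0.0036 = 0.2170
O = 0.2046 / √(0.2850 × 0.2170) = 0.2046 / 0.24869 = 0.8227
O = 0.8227 > 0.4 → Yes.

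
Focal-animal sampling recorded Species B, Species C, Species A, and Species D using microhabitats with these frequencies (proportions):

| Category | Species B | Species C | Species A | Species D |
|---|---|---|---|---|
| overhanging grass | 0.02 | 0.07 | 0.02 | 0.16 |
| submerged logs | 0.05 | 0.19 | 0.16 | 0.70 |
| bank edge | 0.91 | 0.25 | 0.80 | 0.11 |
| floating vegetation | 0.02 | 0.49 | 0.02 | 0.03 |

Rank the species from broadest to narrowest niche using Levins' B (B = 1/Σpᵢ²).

Σp_Bᵢ² = 0.02² + 0.05² + 0.91² + 0.02² = 0.0004 + 0.0025 + 0.8281 + 0.0004 = 0.8314
B_B = 1 / 0.8314 = 1.2028
Σp_Cᵢ² = 0.07² + 0.19² + 0.25² + 0.49² = 0.0049 + 0.0361 + 0.0625 + 0.2401 = 0.3436
B_C = 1 / 0.3436 = 2.9104
Σp_Aᵢ² = 0.02² + 0.16² + 0.80² + 0.02² = 0.0004 + 0.0256 + 0.6400 + 0.0004 = 0.6664
B_A = 1 / 0.6664 = 1.5006
Σp_Dᵢ² = 0.16² + 0.70² + 0.11² + 0.03² = 0.0256 + 0.4900 + 0.0121 + 0.0009 = 0.5286
B_D = 1 / 0.5286 = 1.8918
Ranking by B (broadest → narrowest): Species C (2.91) > Species D (1.89) > Species A (1.50) > Species B (1.20)

Species C > Species D > Species A > Species B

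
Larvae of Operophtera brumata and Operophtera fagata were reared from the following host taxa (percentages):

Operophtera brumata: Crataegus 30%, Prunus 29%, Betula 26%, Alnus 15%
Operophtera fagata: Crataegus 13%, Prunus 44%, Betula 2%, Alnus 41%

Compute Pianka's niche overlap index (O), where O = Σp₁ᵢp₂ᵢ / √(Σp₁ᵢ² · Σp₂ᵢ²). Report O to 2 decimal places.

0.74

Convert percentages to proportions (divide by 100).
Σ p₁ᵢp₂ᵢ = 0.0390 + 0.1276 + 0.0052 + 0.0615 = 0.2333
Σp_1ᵢ² = 0.30² + 0.29² + 0.26² + 0.15² = 0.0900 + 0.0841 + 0.0676 + 0.0225 = 0.2642
Σp_2ᵢ² = 0.13² + 0.44² + 0.02² + 0.41² = 0.0169 + 0.1936 + 0.0004 + 0.1681 = 0.3790
O = 0.2333 / √(0.2642 × 0.3790) = 0.2333 / 0.31644 = 0.7373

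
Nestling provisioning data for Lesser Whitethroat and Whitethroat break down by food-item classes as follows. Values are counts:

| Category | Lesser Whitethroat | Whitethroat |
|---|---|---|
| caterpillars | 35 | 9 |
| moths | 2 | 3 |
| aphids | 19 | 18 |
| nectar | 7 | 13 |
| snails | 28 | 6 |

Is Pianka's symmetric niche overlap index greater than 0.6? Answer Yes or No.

Proportions for Lesser Whitethroat (n=91): 35/91=0.3846, 2/91=0.0220, 19/91=0.2088, 7/91=0.0769, 28/91=0.3077
Proportions for Whitethroat (n=49): 9/49=0.1837, 3/49=0.0612, 18/49=0.3673, 13/49=0.2653, 6/49=0.1224
Σ p₁ᵢp₂ᵢ = 0.070651 + 0.001346 + 0.076692 + 0.020402 + 0.037662 = 0.206753
Σp_1ᵢ² = 0.3846² + 0.0220² + 0.2088² + 0.0769² + 0.3077² = 0.147917 + 0.000484 + 0.043597 + 0.005914 + 0.094679 = 0.292591
Σp_2ᵢ² = 0.1837² + 0.0612² + 0.3673² + 0.2653² + 0.1224² = 0.033746 + 0.003745 + 0.134909 + 0.070384 + 0.014982 = 0.257766
O = 0.206753 / √(0.292591 × 0.257766) = 0.206753 / 0.2746270 = 0.7529
O = 0.7529 > 0.6 → Yes.

Yes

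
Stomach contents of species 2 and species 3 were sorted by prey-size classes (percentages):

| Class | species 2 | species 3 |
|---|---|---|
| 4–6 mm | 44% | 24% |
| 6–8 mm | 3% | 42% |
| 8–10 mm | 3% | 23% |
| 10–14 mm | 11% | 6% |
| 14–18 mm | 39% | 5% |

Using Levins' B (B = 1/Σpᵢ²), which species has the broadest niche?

Convert percentages to proportions (divide by 100).
Σp_2ᵢ² = 0.44² + 0.03² + 0.03² + 0.11² + 0.39² = 0.1936 + 0.0009 + 0.0009 + 0.0121 + 0.1521 = 0.3596
B_2 = 1 / 0.3596 = 2.7809
Σp_3ᵢ² = 0.24² + 0.42² + 0.23² + 0.06² + 0.05² = 0.0576 + 0.1764 + 0.0529 + 0.0036 + 0.0025 = 0.2930
B_3 = 1 / 0.2930 = 3.4130
Highest B → broadest niche (most generalist): species 3 (B = 3.41).

species 3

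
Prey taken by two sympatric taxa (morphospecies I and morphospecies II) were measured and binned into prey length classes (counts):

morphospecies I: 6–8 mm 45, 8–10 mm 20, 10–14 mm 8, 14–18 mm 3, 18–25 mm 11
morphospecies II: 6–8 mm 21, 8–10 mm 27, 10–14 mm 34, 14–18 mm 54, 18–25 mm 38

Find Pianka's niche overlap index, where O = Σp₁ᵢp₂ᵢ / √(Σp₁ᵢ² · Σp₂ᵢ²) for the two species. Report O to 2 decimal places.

Proportions for morphospecies I (n=87): 45/87=0.5172, 20/87=0.2299, 8/87=0.0920, 3/87=0.0345, 11/87=0.1264
Proportions for morphospecies II (n=174): 21/174=0.1207, 27/174=0.1552, 34/174=0.1954, 54/174=0.3103, 38/174=0.2184
Σ p₁ᵢp₂ᵢ = 0.062426 + 0.035680 + 0.017977 + 0.010705 + 0.027606 = 0.154394
Σp_1ᵢ² = 0.5172² + 0.2299² + 0.0920² + 0.0345² + 0.1264² = 0.267496 + 0.052854 + 0.008464 + 0.001190 + 0.015977 = 0.345981
Σp_2ᵢ² = 0.1207² + 0.1552² + 0.1954² + 0.3103² + 0.2184² = 0.014568 + 0.024087 + 0.038181 + 0.096286 + 0.047699 = 0.220821
O = 0.154394 / √(0.345981 × 0.220821) = 0.154394 / 0.2764053 = 0.5586

0.56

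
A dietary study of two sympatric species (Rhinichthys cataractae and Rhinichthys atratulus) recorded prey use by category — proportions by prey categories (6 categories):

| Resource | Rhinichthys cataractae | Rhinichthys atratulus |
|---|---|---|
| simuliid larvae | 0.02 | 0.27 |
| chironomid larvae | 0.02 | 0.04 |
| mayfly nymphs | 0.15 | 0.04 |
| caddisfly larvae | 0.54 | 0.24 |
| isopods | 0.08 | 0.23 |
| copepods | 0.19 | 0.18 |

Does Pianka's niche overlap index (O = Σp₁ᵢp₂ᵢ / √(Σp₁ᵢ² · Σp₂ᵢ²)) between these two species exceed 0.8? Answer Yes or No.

Σ p₁ᵢp₂ᵢ = 0.0054 + 0.0008 + 0.0060 + 0.1296 + 0.0184 + 0.0342 = 0.1944
Σp_1ᵢ² = 0.02² + 0.02² + 0.15² + 0.54² + 0.08² + 0.19² = 0.0004 + 0.0004 + 0.0225 + 0.2916 + 0.0064 + 0.0361 = 0.3574
Σp_2ᵢ² = 0.27² + 0.04² + 0.04² + 0.24² + 0.23² + 0.18² = 0.0729 + 0.0016 + 0.0016 + 0.0576 + 0.0529 + 0.0324 = 0.2190
O = 0.1944 / √(0.3574 × 0.2190) = 0.1944 / 0.27977 = 0.6949
O = 0.6949 < 0.8 → No.

No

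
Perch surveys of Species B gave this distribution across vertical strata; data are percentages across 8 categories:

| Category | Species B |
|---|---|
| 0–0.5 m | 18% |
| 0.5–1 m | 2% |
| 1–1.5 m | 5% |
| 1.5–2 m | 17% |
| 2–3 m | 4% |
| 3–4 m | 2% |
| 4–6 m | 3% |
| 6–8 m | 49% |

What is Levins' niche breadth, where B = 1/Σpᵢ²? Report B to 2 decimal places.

3.26

Convert percentages to proportions (divide by 100).
Σpᵢ² = 0.18² + 0.02² + 0.05² + 0.17² + 0.04² + 0.02² + 0.03² + 0.49² = 0.0324 + 0.0004 + 0.0025 + 0.0289 + 0.0016 + 0.0004 + 0.0009 + 0.2401 = 0.3072
B = 1 / 0.3072 = 3.2552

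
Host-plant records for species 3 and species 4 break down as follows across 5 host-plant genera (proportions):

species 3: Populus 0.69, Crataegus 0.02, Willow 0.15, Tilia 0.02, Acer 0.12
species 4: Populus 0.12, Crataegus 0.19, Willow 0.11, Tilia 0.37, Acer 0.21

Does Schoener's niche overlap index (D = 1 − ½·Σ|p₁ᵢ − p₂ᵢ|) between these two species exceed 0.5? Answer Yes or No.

No

Σ|p₁ᵢ − p₂ᵢ| = 0.57 + 0.17 + 0.04 + 0.35 + 0.09 = 1.22
D = 1 − ½ × 1.22 = 1 − 0.610 = 0.3900
D = 0.3900 < 0.5 → No.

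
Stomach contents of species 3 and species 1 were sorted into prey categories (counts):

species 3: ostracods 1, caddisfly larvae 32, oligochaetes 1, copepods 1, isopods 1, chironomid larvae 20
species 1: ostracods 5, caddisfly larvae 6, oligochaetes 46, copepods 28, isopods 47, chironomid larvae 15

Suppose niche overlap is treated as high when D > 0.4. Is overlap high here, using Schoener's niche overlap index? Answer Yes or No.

No

Proportions for species 3 (n=56): 1/56=0.0179, 32/56=0.5714, 1/56=0.0179, 1/56=0.0179, 1/56=0.0179, 20/56=0.3571
Proportions for species 1 (n=147): 5/147=0.0340, 6/147=0.0408, 46/147=0.3129, 28/147=0.1905, 47/147=0.3197, 15/147=0.1020
Σ|p₁ᵢ − p₂ᵢ| = 0.0161 + 0.5306 + 0.2950 + 0.1726 + 0.3018 + 0.2551 = 1.5712
D = 1 − ½ × 1.5712 = 1 − 0.78560 = 0.21440
D = 0.21440 < 0.4 → No.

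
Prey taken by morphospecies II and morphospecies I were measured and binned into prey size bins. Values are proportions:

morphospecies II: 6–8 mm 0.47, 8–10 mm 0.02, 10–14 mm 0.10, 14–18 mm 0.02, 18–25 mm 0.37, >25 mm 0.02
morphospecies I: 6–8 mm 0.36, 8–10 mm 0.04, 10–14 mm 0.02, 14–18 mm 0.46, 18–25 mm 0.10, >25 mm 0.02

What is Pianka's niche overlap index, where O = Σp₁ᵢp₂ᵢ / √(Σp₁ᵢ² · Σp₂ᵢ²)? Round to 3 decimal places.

Σ p₁ᵢp₂ᵢ = 0.1692 + 0.0008 + 0.0020 + 0.0092 + 0.0370 + 0.0004 = 0.2186
Σp_1ᵢ² = 0.47² + 0.02² + 0.10² + 0.02² + 0.37² + 0.02² = 0.2209 + 0.0004 + 0.0100 + 0.0004 + 0.1369 + 0.0004 = 0.3690
Σp_2ᵢ² = 0.36² + 0.04² + 0.02² + 0.46² + 0.10² + 0.02² = 0.1296 + 0.0016 + 0.0004 + 0.2116 + 0.0100 + 0.0004 = 0.3536
O = 0.2186 / √(0.3690 × 0.3536) = 0.2186 / 0.361218 = 0.60517

0.605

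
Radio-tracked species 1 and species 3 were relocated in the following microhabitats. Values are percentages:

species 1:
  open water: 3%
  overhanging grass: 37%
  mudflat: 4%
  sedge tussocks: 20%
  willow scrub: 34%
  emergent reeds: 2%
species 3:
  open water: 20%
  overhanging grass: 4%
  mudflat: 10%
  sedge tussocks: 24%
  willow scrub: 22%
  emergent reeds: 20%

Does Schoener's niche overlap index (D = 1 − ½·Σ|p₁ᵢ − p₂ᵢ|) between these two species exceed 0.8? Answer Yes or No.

No

Convert percentages to proportions (divide by 100).
Σ|p₁ᵢ − p₂ᵢ| = 0.17 + 0.33 + 0.06 + 0.04 + 0.12 + 0.18 = 0.90
D = 1 − ½ × 0.90 = 1 − 0.450 = 0.5500
D = 0.5500 < 0.8 → No.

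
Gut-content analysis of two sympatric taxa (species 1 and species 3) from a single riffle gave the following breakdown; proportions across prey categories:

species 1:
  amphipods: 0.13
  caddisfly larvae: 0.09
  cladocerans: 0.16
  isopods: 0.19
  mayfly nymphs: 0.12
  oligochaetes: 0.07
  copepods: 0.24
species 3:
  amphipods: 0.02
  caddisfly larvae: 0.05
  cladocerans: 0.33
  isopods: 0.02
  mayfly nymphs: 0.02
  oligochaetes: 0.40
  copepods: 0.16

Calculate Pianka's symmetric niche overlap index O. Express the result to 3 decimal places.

0.600

Σ p₁ᵢp₂ᵢ = 0.0026 + 0.0045 + 0.0528 + 0.0038 + 0.0024 + 0.0280 + 0.0384 = 0.1325
Σp_1ᵢ² = 0.13² + 0.09² + 0.16² + 0.19² + 0.12² + 0.07² + 0.24² = 0.0169 + 0.0081 + 0.0256 + 0.0361 + 0.0144 + 0.0049 + 0.0576 = 0.1636
Σp_2ᵢ² = 0.02² + 0.05² + 0.33² + 0.02² + 0.02² + 0.40² + 0.16² = 0.0004 + 0.0025 + 0.1089 + 0.0004 + 0.0004 + 0.1600 + 0.0256 = 0.2982
O = 0.1325 / √(0.1636 × 0.2982) = 0.1325 / 0.220874 = 0.59989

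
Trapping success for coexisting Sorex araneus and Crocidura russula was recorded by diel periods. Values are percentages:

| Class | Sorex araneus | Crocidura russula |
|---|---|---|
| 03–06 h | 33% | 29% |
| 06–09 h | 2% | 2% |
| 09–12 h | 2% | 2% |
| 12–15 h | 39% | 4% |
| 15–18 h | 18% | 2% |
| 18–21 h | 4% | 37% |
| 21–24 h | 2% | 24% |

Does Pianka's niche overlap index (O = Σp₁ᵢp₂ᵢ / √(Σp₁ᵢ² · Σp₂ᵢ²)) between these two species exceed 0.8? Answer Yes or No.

Convert percentages to proportions (divide by 100).
Σ p₁ᵢp₂ᵢ = 0.0957 + 0.0004 + 0.0004 + 0.0156 + 0.0036 + 0.0148 + 0.0048 = 0.1353
Σp_1ᵢ² = 0.33² + 0.02² + 0.02² + 0.39² + 0.18² + 0.04² + 0.02² = 0.1089 + 0.0004 + 0.0004 + 0.1521 + 0.0324 + 0.0016 + 0.0004 = 0.2962
Σp_2ᵢ² = 0.29² + 0.02² + 0.02² + 0.04² + 0.02² + 0.37² + 0.24² = 0.0841 + 0.0004 + 0.0004 + 0.0016 + 0.0004 + 0.1369 + 0.0576 = 0.2814
O = 0.1353 / √(0.2962 × 0.2814) = 0.1353 / 0.28871 = 0.4686
O = 0.4686 < 0.8 → No.

No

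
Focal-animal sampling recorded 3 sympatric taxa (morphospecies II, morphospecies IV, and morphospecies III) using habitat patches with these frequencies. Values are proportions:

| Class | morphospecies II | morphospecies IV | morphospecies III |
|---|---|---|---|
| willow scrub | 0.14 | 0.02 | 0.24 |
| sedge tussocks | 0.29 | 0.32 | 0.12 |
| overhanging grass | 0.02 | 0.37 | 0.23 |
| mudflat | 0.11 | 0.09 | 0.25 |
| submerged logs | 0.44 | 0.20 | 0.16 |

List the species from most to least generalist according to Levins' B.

morphospecies III > morphospecies IV > morphospecies II

Σp_IIᵢ² = 0.14² + 0.29² + 0.02² + 0.11² + 0.44² = 0.0196 + 0.0841 + 0.0004 + 0.0121 + 0.1936 = 0.3098
B_II = 1 / 0.3098 = 3.2279
Σp_IVᵢ² = 0.02² + 0.32² + 0.37² + 0.09² + 0.20² = 0.0004 + 0.1024 + 0.1369 + 0.0081 + 0.0400 = 0.2878
B_IV = 1 / 0.2878 = 3.4746
Σp_IIIᵢ² = 0.24² + 0.12² + 0.23² + 0.25² + 0.16² = 0.0576 + 0.0144 + 0.0529 + 0.0625 + 0.0256 = 0.2130
B_III = 1 / 0.2130 = 4.6948
Ranking by B (broadest → narrowest): morphospecies III (4.69) > morphospecies IV (3.47) > morphospecies II (3.23)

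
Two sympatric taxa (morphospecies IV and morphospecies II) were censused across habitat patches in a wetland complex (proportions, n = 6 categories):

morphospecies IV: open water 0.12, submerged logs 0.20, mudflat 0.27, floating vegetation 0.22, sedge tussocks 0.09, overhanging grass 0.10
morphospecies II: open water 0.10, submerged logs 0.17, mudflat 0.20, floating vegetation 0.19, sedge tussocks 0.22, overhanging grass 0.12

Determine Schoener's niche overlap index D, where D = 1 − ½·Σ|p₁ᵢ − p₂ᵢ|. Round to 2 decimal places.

0.85

Σ|p₁ᵢ − p₂ᵢ| = 0.02 + 0.03 + 0.07 + 0.03 + 0.13 + 0.02 = 0.30
D = 1 − ½ × 0.30 = 1 − 0.150 = 0.8500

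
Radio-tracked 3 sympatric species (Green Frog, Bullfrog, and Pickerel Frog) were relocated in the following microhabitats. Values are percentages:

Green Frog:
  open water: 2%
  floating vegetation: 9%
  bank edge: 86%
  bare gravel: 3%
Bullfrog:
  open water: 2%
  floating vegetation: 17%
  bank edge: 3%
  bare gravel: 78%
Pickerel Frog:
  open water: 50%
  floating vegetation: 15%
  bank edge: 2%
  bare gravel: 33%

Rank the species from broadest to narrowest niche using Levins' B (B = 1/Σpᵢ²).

Pickerel Frog > Bullfrog > Green Frog

Convert percentages to proportions (divide by 100).
Σp_Greeᵢ² = 0.02² + 0.09² + 0.86² + 0.03² = 0.0004 + 0.0081 + 0.7396 + 0.0009 = 0.7490
B_Gree = 1 / 0.7490 = 1.3351
Σp_Bullᵢ² = 0.02² + 0.17² + 0.03² + 0.78² = 0.0004 + 0.0289 + 0.0009 + 0.6084 = 0.6386
B_Bull = 1 / 0.6386 = 1.5659
Σp_Pickᵢ² = 0.50² + 0.15² + 0.02² + 0.33² = 0.2500 + 0.0225 + 0.0004 + 0.1089 = 0.3818
B_Pick = 1 / 0.3818 = 2.6192
Ranking by B (broadest → narrowest): Pickerel Frog (2.62) > Bullfrog (1.57) > Green Frog (1.34)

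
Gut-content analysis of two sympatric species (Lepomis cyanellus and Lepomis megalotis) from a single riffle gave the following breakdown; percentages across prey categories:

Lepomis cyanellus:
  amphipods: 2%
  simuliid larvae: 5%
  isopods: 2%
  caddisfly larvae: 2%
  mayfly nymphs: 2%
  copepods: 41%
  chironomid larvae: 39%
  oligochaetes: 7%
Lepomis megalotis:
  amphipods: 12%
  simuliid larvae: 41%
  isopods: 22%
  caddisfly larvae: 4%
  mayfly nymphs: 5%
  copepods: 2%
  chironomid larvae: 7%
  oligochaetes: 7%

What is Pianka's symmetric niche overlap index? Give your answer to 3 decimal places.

0.245

Convert percentages to proportions (divide by 100).
Σ p₁ᵢp₂ᵢ = 0.0024 + 0.0205 + 0.0044 + 0.0008 + 0.0010 + 0.0082 + 0.0273 + 0.0049 = 0.0695
Σp_1ᵢ² = 0.02² + 0.05² + 0.02² + 0.02² + 0.02² + 0.41² + 0.39² + 0.07² = 0.0004 + 0.0025 + 0.0004 + 0.0004 + 0.0004 + 0.1681 + 0.1521 + 0.0049 = 0.3292
Σp_2ᵢ² = 0.12² + 0.41² + 0.22² + 0.04² + 0.05² + 0.02² + 0.07² + 0.07² = 0.0144 + 0.1681 + 0.0484 + 0.0016 + 0.0025 + 0.0004 + 0.0049 + 0.0049 = 0.2452
O = 0.0695 / √(0.3292 × 0.2452) = 0.0695 / 0.284112 = 0.24462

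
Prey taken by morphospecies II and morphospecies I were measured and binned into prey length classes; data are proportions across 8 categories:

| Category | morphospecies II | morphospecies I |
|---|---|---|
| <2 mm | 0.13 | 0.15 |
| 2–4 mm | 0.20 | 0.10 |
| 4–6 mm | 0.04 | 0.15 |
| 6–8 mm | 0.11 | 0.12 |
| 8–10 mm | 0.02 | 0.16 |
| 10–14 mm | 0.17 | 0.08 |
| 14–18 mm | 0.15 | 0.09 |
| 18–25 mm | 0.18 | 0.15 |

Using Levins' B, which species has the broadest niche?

Σp_IIᵢ² = 0.13² + 0.20² + 0.04² + 0.11² + 0.02² + 0.17² + 0.15² + 0.18² = 0.0169 + 0.0400 + 0.0016 + 0.0121 + 0.0004 + 0.0289 + 0.0225 + 0.0324 = 0.1548
B_II = 1 / 0.1548 = 6.4599
Σp_Iᵢ² = 0.15² + 0.10² + 0.15² + 0.12² + 0.16² + 0.08² + 0.09² + 0.15² = 0.0225 + 0.0100 + 0.0225 + 0.0144 + 0.0256 + 0.0064 + 0.0081 + 0.0225 = 0.1320
B_I = 1 / 0.1320 = 7.5758
Highest B → broadest niche (most generalist): morphospecies I (B = 7.58).

morphospecies I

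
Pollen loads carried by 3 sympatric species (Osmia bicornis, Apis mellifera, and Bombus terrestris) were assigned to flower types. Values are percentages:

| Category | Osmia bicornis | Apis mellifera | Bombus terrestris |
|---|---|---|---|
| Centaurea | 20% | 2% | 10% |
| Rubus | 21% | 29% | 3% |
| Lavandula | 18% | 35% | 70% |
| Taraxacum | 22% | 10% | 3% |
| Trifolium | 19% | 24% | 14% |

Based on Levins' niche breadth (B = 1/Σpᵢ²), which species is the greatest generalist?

Osmia bicornis

Convert percentages to proportions (divide by 100).
Σp_bicoᵢ² = 0.20² + 0.21² + 0.18² + 0.22² + 0.19² = 0.0400 + 0.0441 + 0.0324 + 0.0484 + 0.0361 = 0.2010
B_bico = 1 / 0.2010 = 4.9751
Σp_mellᵢ² = 0.02² + 0.29² + 0.35² + 0.10² + 0.24² = 0.0004 + 0.0841 + 0.1225 + 0.0100 + 0.0576 = 0.2746
B_mell = 1 / 0.2746 = 3.6417
Σp_terrᵢ² = 0.10² + 0.03² + 0.70² + 0.03² + 0.14² = 0.0100 + 0.0009 + 0.4900 + 0.0009 + 0.0196 = 0.5214
B_terr = 1 / 0.5214 = 1.9179
Highest B → broadest niche (most generalist): Osmia bicornis (B = 4.98).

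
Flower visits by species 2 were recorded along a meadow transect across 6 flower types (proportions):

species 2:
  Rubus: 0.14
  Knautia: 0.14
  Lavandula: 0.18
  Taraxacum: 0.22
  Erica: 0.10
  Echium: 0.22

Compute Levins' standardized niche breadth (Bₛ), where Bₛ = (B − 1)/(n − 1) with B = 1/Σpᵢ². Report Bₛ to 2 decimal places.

Σpᵢ² = 0.14² + 0.14² + 0.18² + 0.22² + 0.10² + 0.22² = 0.0196 + 0.0196 + 0.0324 + 0.0484 + 0.0100 + 0.0484 = 0.1784
B = 1 / 0.1784 = 5.6054
Bₛ = (B − 1)/(n − 1) = (5.6054 − 1)/(6 − 1) = 4.6054/5 = 0.9211

0.92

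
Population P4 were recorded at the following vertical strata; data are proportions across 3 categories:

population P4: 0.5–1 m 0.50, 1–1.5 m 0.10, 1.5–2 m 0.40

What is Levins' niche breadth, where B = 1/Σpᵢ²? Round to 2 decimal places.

2.38

Σpᵢ² = 0.50² + 0.10² + 0.40² = 0.2500 + 0.0100 + 0.1600 = 0.4200
B = 1 / 0.4200 = 2.3810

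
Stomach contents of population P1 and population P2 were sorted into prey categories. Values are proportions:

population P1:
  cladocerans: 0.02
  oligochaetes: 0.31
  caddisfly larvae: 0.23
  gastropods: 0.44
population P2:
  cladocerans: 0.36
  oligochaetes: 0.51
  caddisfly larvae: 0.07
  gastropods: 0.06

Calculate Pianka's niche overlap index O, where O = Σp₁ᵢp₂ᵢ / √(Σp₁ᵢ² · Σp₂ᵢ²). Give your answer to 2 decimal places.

0.56

Σ p₁ᵢp₂ᵢ = 0.0072 + 0.1581 + 0.0161 + 0.0264 = 0.2078
Σp_1ᵢ² = 0.02² + 0.31² + 0.23² + 0.44² = 0.0004 + 0.0961 + 0.0529 + 0.1936 = 0.3430
Σp_2ᵢ² = 0.36² + 0.51² + 0.07² + 0.06² = 0.1296 + 0.2601 + 0.0049 + 0.0036 = 0.3982
O = 0.2078 / √(0.3430 × 0.3982) = 0.2078 / 0.36957 = 0.5623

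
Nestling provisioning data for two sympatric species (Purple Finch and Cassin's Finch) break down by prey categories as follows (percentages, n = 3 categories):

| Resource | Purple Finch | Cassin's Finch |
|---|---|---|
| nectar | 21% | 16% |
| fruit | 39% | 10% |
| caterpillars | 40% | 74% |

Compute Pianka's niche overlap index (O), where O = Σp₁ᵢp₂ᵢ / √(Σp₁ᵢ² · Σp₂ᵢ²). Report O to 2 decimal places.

0.81

Convert percentages to proportions (divide by 100).
Σ p₁ᵢp₂ᵢ = 0.0336 + 0.0390 + 0.2960 = 0.3686
Σp_1ᵢ² = 0.21² + 0.39² + 0.40² = 0.0441 + 0.1521 + 0.1600 = 0.3562
Σp_2ᵢ² = 0.16² + 0.10² + 0.74² = 0.0256 + 0.0100 + 0.5476 = 0.5832
O = 0.3686 / √(0.3562 × 0.5832) = 0.3686 / 0.45578 = 0.8087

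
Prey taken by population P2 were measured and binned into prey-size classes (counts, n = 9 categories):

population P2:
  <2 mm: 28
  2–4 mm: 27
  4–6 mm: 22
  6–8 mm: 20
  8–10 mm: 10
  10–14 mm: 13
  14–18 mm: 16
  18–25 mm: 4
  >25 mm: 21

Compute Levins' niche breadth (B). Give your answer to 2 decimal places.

Proportions for population P2 (n=161): 28/161=0.1739, 27/161=0.1677, 22/161=0.1366, 20/161=0.1242, 10/161=0.0621, 13/161=0.0807, 16/161=0.0994, 4/161=0.0248, 21/161=0.1304
Σpᵢ² = 0.1739² + 0.1677² + 0.1366² + 0.1242² + 0.0621² + 0.0807² + 0.0994² + 0.0248² + 0.1304² = 0.030241 + 0.028123 + 0.018660 + 0.015426 + 0.003856 + 0.006512 + 0.009880 + 0.000615 + 0.017004 = 0.130317
B = 1 / 0.130317 = 7.6736

7.67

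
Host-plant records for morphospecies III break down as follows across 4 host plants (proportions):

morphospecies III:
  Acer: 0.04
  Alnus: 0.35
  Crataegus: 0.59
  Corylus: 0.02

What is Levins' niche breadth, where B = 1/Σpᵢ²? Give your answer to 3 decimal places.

2.116

Σpᵢ² = 0.04² + 0.35² + 0.59² + 0.02² = 0.0016 + 0.1225 + 0.3481 + 0.0004 = 0.4726
B = 1 / 0.4726 = 2.11595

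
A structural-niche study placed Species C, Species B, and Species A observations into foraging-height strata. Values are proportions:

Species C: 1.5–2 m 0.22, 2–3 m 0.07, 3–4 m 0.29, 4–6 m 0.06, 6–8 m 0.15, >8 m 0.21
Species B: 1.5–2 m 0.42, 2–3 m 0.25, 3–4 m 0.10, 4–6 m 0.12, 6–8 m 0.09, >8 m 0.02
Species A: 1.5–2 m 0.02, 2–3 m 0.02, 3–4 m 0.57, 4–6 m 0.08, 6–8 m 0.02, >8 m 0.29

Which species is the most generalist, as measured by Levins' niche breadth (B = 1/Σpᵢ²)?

Species C

Σp_Cᵢ² = 0.22² + 0.07² + 0.29² + 0.06² + 0.15² + 0.21² = 0.0484 + 0.0049 + 0.0841 + 0.0036 + 0.0225 + 0.0441 = 0.2076
B_C = 1 / 0.2076 = 4.8170
Σp_Bᵢ² = 0.42² + 0.25² + 0.10² + 0.12² + 0.09² + 0.02² = 0.1764 + 0.0625 + 0.0100 + 0.0144 + 0.0081 + 0.0004 = 0.2718
B_B = 1 / 0.2718 = 3.6792
Σp_Aᵢ² = 0.02² + 0.02² + 0.57² + 0.08² + 0.02² + 0.29² = 0.0004 + 0.0004 + 0.3249 + 0.0064 + 0.0004 + 0.0841 = 0.4166
B_A = 1 / 0.4166 = 2.4004
Highest B → broadest niche (most generalist): Species C (B = 4.82).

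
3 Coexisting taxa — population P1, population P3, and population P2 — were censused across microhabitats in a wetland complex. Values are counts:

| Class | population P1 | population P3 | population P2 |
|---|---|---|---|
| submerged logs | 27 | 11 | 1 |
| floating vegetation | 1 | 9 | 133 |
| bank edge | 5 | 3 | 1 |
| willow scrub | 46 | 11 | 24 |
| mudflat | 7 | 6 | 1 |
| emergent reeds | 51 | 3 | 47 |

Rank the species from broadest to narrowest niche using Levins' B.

Proportions for population P1 (n=137): 27/137=0.1971, 1/137=0.0073, 5/137=0.0365, 46/137=0.3358, 7/137=0.0511, 51/137=0.3723
Proportions for population P3 (n=43): 11/43=0.2558, 9/43=0.2093, 3/43=0.0698, 11/43=0.2558, 6/43=0.1395, 3/43=0.0698
Proportions for population P2 (n=207): 1/207=0.0048, 133/207=0.6425, 1/207=0.0048, 24/207=0.1159, 1/207=0.0048, 47/207=0.2271
Σp_P1ᵢ² = 0.1971² + 0.0073² + 0.0365² + 0.3358² + 0.0511² + 0.3723² = 0.038848 + 0.000053 + 0.001332 + 0.112762 + 0.002611 + 0.138607 = 0.294213
B_P1 = 1 / 0.294213 = 3.3989
Σp_P3ᵢ² = 0.2558² + 0.2093² + 0.0698² + 0.2558² + 0.1395² + 0.0698² = 0.065434 + 0.043806 + 0.004872 + 0.065434 + 0.019460 + 0.004872 = 0.203878
B_P3 = 1 / 0.203878 = 4.9049
Σp_P2ᵢ² = 0.0048² + 0.6425² + 0.0048² + 0.1159² + 0.0048² + 0.2271² = 0.000023 + 0.412806 + 0.000023 + 0.013433 + 0.000023 + 0.051574 = 0.477882
B_P2 = 1 / 0.477882 = 2.0926
Ranking by B (broadest → narrowest): population P3 (4.90) > population P1 (3.40) > population P2 (2.09)

population P3 > population P1 > population P2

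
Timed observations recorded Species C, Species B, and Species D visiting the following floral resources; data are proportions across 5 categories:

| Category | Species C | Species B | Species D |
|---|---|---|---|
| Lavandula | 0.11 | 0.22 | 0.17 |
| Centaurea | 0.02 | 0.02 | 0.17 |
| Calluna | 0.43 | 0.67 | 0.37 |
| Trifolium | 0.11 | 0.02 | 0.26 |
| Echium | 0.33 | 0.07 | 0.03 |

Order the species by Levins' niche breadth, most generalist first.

Species D > Species C > Species B

Σp_Cᵢ² = 0.11² + 0.02² + 0.43² + 0.11² + 0.33² = 0.0121 + 0.0004 + 0.1849 + 0.0121 + 0.1089 = 0.3184
B_C = 1 / 0.3184 = 3.1407
Σp_Bᵢ² = 0.22² + 0.02² + 0.67² + 0.02² + 0.07² = 0.0484 + 0.0004 + 0.4489 + 0.0004 + 0.0049 = 0.5030
B_B = 1 / 0.5030 = 1.9881
Σp_Dᵢ² = 0.17² + 0.17² + 0.37² + 0.26² + 0.03² = 0.0289 + 0.0289 + 0.1369 + 0.0676 + 0.0009 = 0.2632
B_D = 1 / 0.2632 = 3.7994
Ranking by B (broadest → narrowest): Species D (3.80) > Species C (3.14) > Species B (1.99)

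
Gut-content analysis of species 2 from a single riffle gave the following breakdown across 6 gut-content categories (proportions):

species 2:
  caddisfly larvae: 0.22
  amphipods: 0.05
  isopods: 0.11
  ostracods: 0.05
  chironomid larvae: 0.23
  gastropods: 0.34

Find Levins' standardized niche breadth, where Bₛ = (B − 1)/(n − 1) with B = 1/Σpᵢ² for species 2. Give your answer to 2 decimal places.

Σpᵢ² = 0.22² + 0.05² + 0.11² + 0.05² + 0.23² + 0.34² = 0.0484 + 0.0025 + 0.0121 + 0.0025 + 0.0529 + 0.1156 = 0.2340
B = 1 / 0.2340 = 4.2735
Bₛ = (B − 1)/(n − 1) = (4.2735 − 1)/(6 − 1) = 3.2735/5 = 0.6547

0.65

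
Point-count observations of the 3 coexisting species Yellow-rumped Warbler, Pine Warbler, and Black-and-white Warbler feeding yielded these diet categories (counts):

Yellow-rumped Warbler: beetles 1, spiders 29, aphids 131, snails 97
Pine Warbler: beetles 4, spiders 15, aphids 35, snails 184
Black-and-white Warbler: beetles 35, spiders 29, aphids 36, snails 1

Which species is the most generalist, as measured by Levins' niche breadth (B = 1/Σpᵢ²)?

Black-and-white Warbler

Proportions for Yellow-rumped Warbler (n=258): 1/258=0.0039, 29/258=0.1124, 131/258=0.5078, 97/258=0.3760
Proportions for Pine Warbler (n=238): 4/238=0.0168, 15/238=0.0630, 35/238=0.1471, 184/238=0.7731
Proportions for Black-and-white Warbler (n=101): 35/101=0.3465, 29/101=0.2871, 36/101=0.3564, 1/101=0.0099
Σp_Yellᵢ² = 0.0039² + 0.1124² + 0.5078² + 0.3760² = 0.000015 + 0.012634 + 0.257861 + 0.141376 = 0.411886
B_Yell = 1 / 0.411886 = 2.4279
Σp_Pineᵢ² = 0.0168² + 0.0630² + 0.1471² + 0.7731² = 0.000282 + 0.003969 + 0.021638 + 0.597684 = 0.623573
B_Pine = 1 / 0.623573 = 1.6037
Σp_Blacᵢ² = 0.3465² + 0.2871² + 0.3564² + 0.0099² = 0.120062 + 0.082426 + 0.127021 + 0.000098 = 0.329607
B_Blac = 1 / 0.329607 = 3.0339
Highest B → broadest niche (most generalist): Black-and-white Warbler (B = 3.03).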